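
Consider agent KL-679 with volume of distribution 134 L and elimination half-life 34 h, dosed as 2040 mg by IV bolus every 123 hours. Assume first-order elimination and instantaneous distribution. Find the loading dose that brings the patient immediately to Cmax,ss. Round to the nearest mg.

f = (1/2)^(123/34) ≈ 0.081467; accumulation ratio R = 1/(1−f) ≈ 1.08869.
Loading dose to hit Cmax,ss on first dose: D_load = D_maint·R ≈ 2040 × 1.08869 ≈ 2220.93 mg.

2221 mg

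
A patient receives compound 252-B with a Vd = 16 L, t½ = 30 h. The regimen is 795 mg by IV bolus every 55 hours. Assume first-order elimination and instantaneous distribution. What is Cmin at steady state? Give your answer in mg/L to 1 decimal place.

19.4 mg/L

Over one 55-h interval, 55/30 ≈ 1.8333 half-lives elapse, leaving f ≈ 0.2806 of each dose.
Single-dose peak C₀ = D/Vd = 795/16 ≈ 49.688 mg/L.
Steady-state trough Cmin,ss = C₀·f/(1−f) ≈ 49.688 × 0.2806/0.7194 ≈ 19.381 mg/L.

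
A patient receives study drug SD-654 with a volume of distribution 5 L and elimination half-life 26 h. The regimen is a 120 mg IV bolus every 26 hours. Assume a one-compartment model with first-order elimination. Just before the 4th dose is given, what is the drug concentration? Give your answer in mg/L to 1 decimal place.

f = (1/2)^(τ/t½) = (1/2)^(26/26) ≈ 0.5000.
C₀ = D/Vd = 120/5 ≈ 24.000 mg/L.
Before the 4th dose, 3 doses have been given. Superposition: Cmin = C₀·(f + f² + … + f^3).
≈ 24.000 × (0.5000 + 0.2500 + 0.1250) ≈ 24.000 × 0.8750 ≈ 21.000 mg/L.

21.0 mg/L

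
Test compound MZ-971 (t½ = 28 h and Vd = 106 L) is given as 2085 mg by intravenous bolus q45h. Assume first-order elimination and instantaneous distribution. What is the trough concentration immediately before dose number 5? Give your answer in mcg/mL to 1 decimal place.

f = (1/2)^(τ/t½) = (1/2)^(45/28) ≈ 0.3282.
C₀ = D/Vd = 2085/106 ≈ 19.670 mcg/mL.
Before the 5th dose, 4 doses have been given. Superposition: Cmin = C₀·(f + f² + … + f^4).
≈ 19.670 × (0.3282 + 0.1077 + 0.0354 + 0.0116) ≈ 19.670 × 0.4829 ≈ 9.499 mcg/mL.

9.5 mcg/mL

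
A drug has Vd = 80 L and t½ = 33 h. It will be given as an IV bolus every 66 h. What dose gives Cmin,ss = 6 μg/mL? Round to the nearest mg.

1440 mg

τ/t½ = 66/33 ≈ 2, so f = (1/2)^(66/33) ≈ 0.250000.
Cmin,ss = (D/Vd)·f/(1−f), so D = Cmin,ss·Vd·(1−f)/f.
D = 6 × 80 × (1−f)/f ≈ 6 × 80 × 3.00000 ≈ 1440.00 mg.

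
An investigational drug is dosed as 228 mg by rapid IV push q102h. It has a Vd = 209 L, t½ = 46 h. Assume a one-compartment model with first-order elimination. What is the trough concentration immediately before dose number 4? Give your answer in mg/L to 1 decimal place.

0.3 mg/L

f = (1/2)^(τ/t½) = (1/2)^(102/46) ≈ 0.2150.
C₀ = D/Vd = 228/209 ≈ 1.091 mg/L.
Before the 4th dose, 3 doses have been given. Superposition: Cmin = C₀·(f + f² + … + f^3).
≈ 1.091 × (0.2150 + 0.0462 + 0.0099) ≈ 1.091 × 0.2711 ≈ 0.296 mg/L.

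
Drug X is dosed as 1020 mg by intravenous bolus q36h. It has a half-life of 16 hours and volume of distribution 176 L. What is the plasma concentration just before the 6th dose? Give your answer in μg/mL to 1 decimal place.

f = (1/2)^(τ/t½) = (1/2)^(36/16) ≈ 0.2102.
C₀ = D/Vd = 1020/176 ≈ 5.795 μg/mL.
Before the 6th dose, 5 doses have been given. Superposition: Cmin = C₀·(f + f² + … + f^5).
≈ 5.795 × (0.2102 + 0.0442 + 0.0093 + 0.0020 + 0.0004) ≈ 5.795 × 0.2661 ≈ 1.542 μg/mL.

1.5 μg/mL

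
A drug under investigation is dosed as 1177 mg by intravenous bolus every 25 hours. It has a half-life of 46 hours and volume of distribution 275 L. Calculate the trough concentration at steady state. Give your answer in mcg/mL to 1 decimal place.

τ/t½ = 25/46 ≈ 0.54348, so fraction remaining f = (1/2)^(25/46) ≈ 0.6861.
Single-dose peak C₀ = D/Vd = 1177/275 ≈ 4.280 mcg/mL.
Steady-state trough Cmin,ss = C₀·f/(1−f) ≈ 4.280 × 0.6861/0.3139 ≈ 9.355 mcg/mL.

9.4 mcg/mL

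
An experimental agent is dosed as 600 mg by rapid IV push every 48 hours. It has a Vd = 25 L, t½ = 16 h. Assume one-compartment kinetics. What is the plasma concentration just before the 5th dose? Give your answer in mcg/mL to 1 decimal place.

f = (1/2)^(τ/t½) = (1/2)^(48/16) ≈ 0.1250.
C₀ = D/Vd = 600/25 ≈ 24.000 mcg/mL.
Before the 5th dose, 4 doses have been given. Superposition: Cmin = C₀·(f + f² + … + f^4).
≈ 24.000 × (0.1250 + 0.0156 + 0.0020 + 0.0002) ≈ 24.000 × 0.1428 ≈ 3.427 mcg/mL.

3.4 mcg/mL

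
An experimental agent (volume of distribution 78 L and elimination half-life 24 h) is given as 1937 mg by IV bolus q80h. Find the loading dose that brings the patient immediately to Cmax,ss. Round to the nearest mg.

f = (1/2)^(80/24) ≈ 0.099213; accumulation ratio R = 1/(1−f) ≈ 1.11014.
Loading dose to hit Cmax,ss on first dose: D_load = D_maint·R ≈ 1937 × 1.11014 ≈ 2150.34 mg.

2150 mg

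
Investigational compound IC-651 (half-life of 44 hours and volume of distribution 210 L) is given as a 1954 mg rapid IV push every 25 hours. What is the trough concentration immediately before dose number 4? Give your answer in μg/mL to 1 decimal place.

13.4 μg/mL

f = (1/2)^(τ/t½) = (1/2)^(25/44) ≈ 0.6745.
C₀ = D/Vd = 1954/210 ≈ 9.305 μg/mL.
Before the 4th dose, 3 doses have been given. Superposition: Cmin = C₀·(f + f² + … + f^3).
≈ 9.305 × (0.6745 + 0.4550 + 0.3069) ≈ 9.305 × 1.4364 ≈ 13.366 μg/mL.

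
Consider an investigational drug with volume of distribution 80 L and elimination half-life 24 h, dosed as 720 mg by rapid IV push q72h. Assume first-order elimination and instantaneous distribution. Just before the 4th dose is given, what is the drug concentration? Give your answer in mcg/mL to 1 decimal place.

f = (1/2)^(τ/t½) = (1/2)^(72/24) ≈ 0.1250.
C₀ = D/Vd = 720/80 ≈ 9.000 mcg/mL.
Before the 4th dose, 3 doses have been given. Superposition: Cmin = C₀·(f + f² + … + f^3).
≈ 9.000 × (0.1250 + 0.0156 + 0.0020) ≈ 9.000 × 0.1426 ≈ 1.283 mcg/mL.

1.3 mcg/mL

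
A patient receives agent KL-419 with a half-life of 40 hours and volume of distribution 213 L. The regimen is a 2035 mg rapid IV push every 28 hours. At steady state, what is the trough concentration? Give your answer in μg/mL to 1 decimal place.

15.3 μg/mL

Over one 28-h interval, 28/40 ≈ 0.7 half-lives elapse, leaving f ≈ 0.6156 of each dose.
Each bolus raises the concentration by D/Vd = 2035/213 ≈ 9.554 μg/mL.
Steady-state trough Cmin,ss = C₀·f/(1−f) ≈ 9.554 × 0.6156/0.3844 ≈ 15.300 μg/mL.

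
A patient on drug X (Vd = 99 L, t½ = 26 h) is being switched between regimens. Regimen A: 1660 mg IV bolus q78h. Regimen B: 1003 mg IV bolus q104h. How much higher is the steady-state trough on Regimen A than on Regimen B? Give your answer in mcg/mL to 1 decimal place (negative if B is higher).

Regimen A: f = (1/2)^(78/26) ≈ 0.1250; Cmin,ss = (1660/99)·f/(1−f) ≈ 2.395 mcg/mL.
Regimen B: f = (1/2)^(104/26) ≈ 0.0625; Cmin,ss = (1003/99)·f/(1−f) ≈ 0.675 mcg/mL.
Difference ≈ 2.395 − 0.675 ≈ 1.720 mcg/mL.

1.7 mcg/mL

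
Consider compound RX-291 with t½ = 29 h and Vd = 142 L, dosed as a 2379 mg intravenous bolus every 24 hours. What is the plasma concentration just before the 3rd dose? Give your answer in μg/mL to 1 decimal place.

f = (1/2)^(τ/t½) = (1/2)^(24/29) ≈ 0.5635.
C₀ = D/Vd = 2379/142 ≈ 16.754 μg/mL.
Before the 3rd dose, 2 doses have been given. Superposition: Cmin = C₀·(f + f²).
≈ 16.754 × (0.5635 + 0.3175) ≈ 16.754 × 0.8810 ≈ 14.760 μg/mL.

14.8 μg/mL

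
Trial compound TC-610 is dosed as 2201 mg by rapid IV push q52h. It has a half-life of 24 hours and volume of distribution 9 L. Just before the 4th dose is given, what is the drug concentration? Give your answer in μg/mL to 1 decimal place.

69.3 μg/mL

f = (1/2)^(τ/t½) = (1/2)^(52/24) ≈ 0.2227.
C₀ = D/Vd = 2201/9 ≈ 244.556 μg/mL.
Before the 4th dose, 3 doses have been given. Superposition: Cmin = C₀·(f + f² + … + f^3).
≈ 244.556 × (0.2227 + 0.0496 + 0.0110) ≈ 244.556 × 0.2833 ≈ 69.283 μg/mL.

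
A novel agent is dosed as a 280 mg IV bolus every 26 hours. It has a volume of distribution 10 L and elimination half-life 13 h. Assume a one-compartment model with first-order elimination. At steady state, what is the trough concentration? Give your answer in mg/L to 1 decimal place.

The dosing interval is 2 half-lives, so f = 2^(−2) = 0.25.
At steady state, R = 1/(1 − 0.25) = 4/3.
Single-dose peak C₀ = D/Vd = 280/10 = 28 mg/L.
Steady-state peak Cmax,ss = C₀·R = 28 × 4/3 ≈ 37.333 mg/L.
Steady-state trough Cmin,ss = Cmax,ss·f ≈ 37.333 × 0.25 ≈ 9.333 mg/L.

9.3 mg/L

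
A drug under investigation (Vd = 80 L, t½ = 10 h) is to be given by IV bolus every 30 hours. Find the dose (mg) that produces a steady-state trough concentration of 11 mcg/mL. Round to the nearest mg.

τ/t½ = 30/10 ≈ 3, so f = (1/2)^(30/10) ≈ 0.125000.
Cmin,ss = (D/Vd)·f/(1−f), so D = Cmin,ss·Vd·(1−f)/f.
D = 11 × 80 × (1−f)/f ≈ 11 × 80 × 7.00000 ≈ 6160.00 mg.

6160 mg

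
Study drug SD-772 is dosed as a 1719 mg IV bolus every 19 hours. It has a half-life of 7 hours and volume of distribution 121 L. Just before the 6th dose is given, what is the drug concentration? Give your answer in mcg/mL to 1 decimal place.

2.6 mcg/mL

f = (1/2)^(τ/t½) = (1/2)^(19/7) ≈ 0.1524.
C₀ = D/Vd = 1719/121 ≈ 14.207 mcg/mL.
Before the 6th dose, 5 doses have been given. Superposition: Cmin = C₀·(f + f² + … + f^5).
≈ 14.207 × (0.1524 + 0.0232 + 0.0035 + 0.0005 + 0.0001) ≈ 14.207 × 0.1797 ≈ 2.553 mcg/mL.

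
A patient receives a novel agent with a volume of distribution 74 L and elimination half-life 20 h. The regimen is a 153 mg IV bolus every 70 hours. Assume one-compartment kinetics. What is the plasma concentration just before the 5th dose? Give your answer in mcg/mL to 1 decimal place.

0.2 mcg/mL

f = (1/2)^(τ/t½) = (1/2)^(70/20) ≈ 0.0884.
C₀ = D/Vd = 153/74 ≈ 2.068 mcg/mL.
Before the 5th dose, 4 doses have been given. Superposition: Cmin = C₀·(f + f² + … + f^4).
≈ 2.068 × (0.0884 + 0.0078 + 0.0007 + 0.0001) ≈ 2.068 × 0.0970 ≈ 0.201 mcg/mL.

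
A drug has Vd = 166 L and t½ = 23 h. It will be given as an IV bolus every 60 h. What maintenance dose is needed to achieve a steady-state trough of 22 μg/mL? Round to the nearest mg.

18623 mg

τ/t½ = 60/23 ≈ 2.6087, so f = (1/2)^(60/23) ≈ 0.163947.
Cmin,ss = (D/Vd)·f/(1−f), so D = Cmin,ss·Vd·(1−f)/f.
D = 22 × 166 × (1−f)/f ≈ 22 × 166 × 5.09953 ≈ 18623.48 mg.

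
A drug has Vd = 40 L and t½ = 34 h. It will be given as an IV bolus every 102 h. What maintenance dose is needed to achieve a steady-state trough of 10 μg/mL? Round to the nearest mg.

2800 mg

τ/t½ = 102/34 ≈ 3, so f = (1/2)^(102/34) ≈ 0.125000.
Cmin,ss = (D/Vd)·f/(1−f), so D = Cmin,ss·Vd·(1−f)/f.
D = 10 × 40 × (1−f)/f ≈ 10 × 40 × 7.00000 ≈ 2800.00 mg.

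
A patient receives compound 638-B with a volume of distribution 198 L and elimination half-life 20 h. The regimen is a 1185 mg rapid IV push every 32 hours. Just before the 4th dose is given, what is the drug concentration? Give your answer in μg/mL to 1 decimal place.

2.8 μg/mL

f = (1/2)^(τ/t½) = (1/2)^(32/20) ≈ 0.3299.
C₀ = D/Vd = 1185/198 ≈ 5.985 μg/mL.
Before the 4th dose, 3 doses have been given. Superposition: Cmin = C₀·(f + f² + … + f^3).
≈ 5.985 × (0.3299 + 0.1088 + 0.0359) ≈ 5.985 × 0.4746 ≈ 2.840 μg/mL.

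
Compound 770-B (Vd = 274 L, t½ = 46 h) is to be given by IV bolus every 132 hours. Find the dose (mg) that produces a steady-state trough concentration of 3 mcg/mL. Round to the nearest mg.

5186 mg

τ/t½ = 132/46 ≈ 2.8696, so f = (1/2)^(132/46) ≈ 0.136828.
Cmin,ss = (D/Vd)·f/(1−f), so D = Cmin,ss·Vd·(1−f)/f.
D = 3 × 274 × (1−f)/f ≈ 3 × 274 × 6.30845 ≈ 5185.55 mg.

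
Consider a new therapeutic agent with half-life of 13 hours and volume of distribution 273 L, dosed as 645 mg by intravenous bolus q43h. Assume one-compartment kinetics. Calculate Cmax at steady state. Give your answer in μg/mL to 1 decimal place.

τ/t½ = 43/13 ≈ 3.3077, so fraction remaining f = (1/2)^(43/13) ≈ 0.1010.
Accumulation ratio R = 1/(1 − f) ≈ 1/0.8990 ≈ 1.1123.
Each bolus raises the concentration by D/Vd = 645/273 ≈ 2.363 μg/mL.
Cmax,ss = C₀/(1 − f) ≈ 2.363/0.8990 ≈ 2.628 μg/mL.

2.6 μg/mL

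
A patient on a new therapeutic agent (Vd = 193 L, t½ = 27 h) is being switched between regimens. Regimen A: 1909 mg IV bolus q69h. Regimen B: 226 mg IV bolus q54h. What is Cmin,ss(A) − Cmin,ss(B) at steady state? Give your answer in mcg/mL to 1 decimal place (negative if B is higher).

1.6 mcg/mL

Regimen A: f = (1/2)^(69/27) ≈ 0.1701; Cmin,ss = (1909/193)·f/(1−f) ≈ 2.027 mcg/mL.
Regimen B: f = (1/2)^(54/27) ≈ 0.2500; Cmin,ss = (226/193)·f/(1−f) ≈ 0.390 mcg/mL.
Difference ≈ 2.027 − 0.390 ≈ 1.637 mcg/mL.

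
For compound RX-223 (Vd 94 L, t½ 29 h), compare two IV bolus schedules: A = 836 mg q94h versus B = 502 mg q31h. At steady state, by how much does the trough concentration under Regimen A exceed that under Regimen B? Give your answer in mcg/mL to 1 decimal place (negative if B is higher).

-3.8 mcg/mL

Regimen A: f = (1/2)^(94/29) ≈ 0.1057; Cmin,ss = (836/94)·f/(1−f) ≈ 1.051 mcg/mL.
Regimen B: f = (1/2)^(31/29) ≈ 0.4767; Cmin,ss = (502/94)·f/(1−f) ≈ 4.865 mcg/mL.
Difference ≈ 1.051 − 4.865 ≈ -3.814 mcg/mL.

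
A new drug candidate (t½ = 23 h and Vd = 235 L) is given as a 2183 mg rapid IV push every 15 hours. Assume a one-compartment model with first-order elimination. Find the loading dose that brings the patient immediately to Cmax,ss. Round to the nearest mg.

f = (1/2)^(15/23) ≈ 0.636321; accumulation ratio R = 1/(1−f) ≈ 2.74968.
Loading dose to hit Cmax,ss on first dose: D_load = D_maint·R ≈ 2183 × 2.74968 ≈ 6002.55 mg.

6003 mg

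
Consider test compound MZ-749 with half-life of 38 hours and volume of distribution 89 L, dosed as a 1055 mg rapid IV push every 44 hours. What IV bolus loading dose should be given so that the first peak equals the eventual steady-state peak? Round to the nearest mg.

f = (1/2)^(44/38) ≈ 0.448166; accumulation ratio R = 1/(1−f) ≈ 1.81214.
Loading dose to hit Cmax,ss on first dose: D_load = D_maint·R ≈ 1055 × 1.81214 ≈ 1911.81 mg.

1912 mg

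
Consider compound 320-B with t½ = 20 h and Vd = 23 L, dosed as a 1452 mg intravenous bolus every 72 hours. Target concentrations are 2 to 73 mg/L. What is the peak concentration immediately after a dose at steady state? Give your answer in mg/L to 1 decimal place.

k = ln2/t½ = ln2/20 ≈ 0.034657 h⁻¹; fraction remaining f = e^(−kτ) = e^(−0.034657×72) ≈ 0.0825.
Accumulation ratio R = 1/(1 − f) ≈ 1/0.9175 ≈ 1.0899.
Each bolus raises the concentration by D/Vd = 1452/23 ≈ 63.130 mg/L.
Steady-state peak Cmax,ss = C₀·R ≈ 63.130 × 1.0899 ≈ 68.805 mg/L.
Peak 68.8 mg/L vs MTC 73 mg/L: below toxic threshold.

68.8 mg/L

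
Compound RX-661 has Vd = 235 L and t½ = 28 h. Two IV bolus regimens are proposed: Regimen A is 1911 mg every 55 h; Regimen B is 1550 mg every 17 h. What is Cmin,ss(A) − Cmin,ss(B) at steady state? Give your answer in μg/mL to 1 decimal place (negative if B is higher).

Regimen A: f = (1/2)^(55/28) ≈ 0.2563; Cmin,ss = (1911/235)·f/(1−f) ≈ 2.802 μg/mL.
Regimen B: f = (1/2)^(17/28) ≈ 0.6565; Cmin,ss = (1550/235)·f/(1−f) ≈ 12.606 μg/mL.
Difference ≈ 2.802 − 12.606 ≈ -9.804 μg/mL.

-9.8 μg/mL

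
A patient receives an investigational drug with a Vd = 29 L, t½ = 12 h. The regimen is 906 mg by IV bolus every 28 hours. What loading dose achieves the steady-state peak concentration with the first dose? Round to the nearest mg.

f = (1/2)^(28/12) ≈ 0.198425; accumulation ratio R = 1/(1−f) ≈ 1.24754.
Loading dose to hit Cmax,ss on first dose: D_load = D_maint·R ≈ 906 × 1.24754 ≈ 1130.27 mg.

1130 mg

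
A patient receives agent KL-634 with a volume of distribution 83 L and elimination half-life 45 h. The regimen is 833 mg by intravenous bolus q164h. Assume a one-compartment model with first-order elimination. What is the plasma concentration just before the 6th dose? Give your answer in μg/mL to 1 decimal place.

f = (1/2)^(τ/t½) = (1/2)^(164/45) ≈ 0.0800.
C₀ = D/Vd = 833/83 ≈ 10.036 μg/mL.
Before the 6th dose, 5 doses have been given. Superposition: Cmin = C₀·(f + f² + … + f^5).
≈ 10.036 × (0.0800 + 0.0064 + 0.0005 + 0.0000 + 0.0000) ≈ 10.036 × 0.0869 ≈ 0.872 μg/mL.

0.9 μg/mL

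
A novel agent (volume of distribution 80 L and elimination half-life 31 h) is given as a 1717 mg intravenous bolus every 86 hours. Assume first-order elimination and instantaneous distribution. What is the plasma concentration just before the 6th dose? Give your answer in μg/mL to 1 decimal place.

3.7 μg/mL

f = (1/2)^(τ/t½) = (1/2)^(86/31) ≈ 0.1462.
C₀ = D/Vd = 1717/80 ≈ 21.462 μg/mL.
Before the 6th dose, 5 doses have been given. Superposition: Cmin = C₀·(f + f² + … + f^5).
≈ 21.462 × (0.1462 + 0.0214 + 0.0031 + 0.0005 + 0.0001) ≈ 21.462 × 0.1713 ≈ 3.676 μg/mL.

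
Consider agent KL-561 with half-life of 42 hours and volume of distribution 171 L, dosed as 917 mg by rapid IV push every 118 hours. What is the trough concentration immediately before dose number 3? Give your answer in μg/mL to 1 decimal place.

f = (1/2)^(τ/t½) = (1/2)^(118/42) ≈ 0.1426.
C₀ = D/Vd = 917/171 ≈ 5.363 μg/mL.
Before the 3rd dose, 2 doses have been given. Superposition: Cmin = C₀·(f + f²).
≈ 5.363 × (0.1426 + 0.0203) ≈ 5.363 × 0.1629 ≈ 0.874 μg/mL.

0.9 μg/mL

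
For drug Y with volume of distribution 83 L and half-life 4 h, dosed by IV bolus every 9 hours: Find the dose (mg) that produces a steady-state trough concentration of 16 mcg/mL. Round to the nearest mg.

τ/t½ = 9/4 ≈ 2.25, so f = (1/2)^(9/4) ≈ 0.210224.
Cmin,ss = (D/Vd)·f/(1−f), so D = Cmin,ss·Vd·(1−f)/f.
D = 16 × 83 × (1−f)/f ≈ 16 × 83 × 3.75683 ≈ 4989.07 mg.

4989 mg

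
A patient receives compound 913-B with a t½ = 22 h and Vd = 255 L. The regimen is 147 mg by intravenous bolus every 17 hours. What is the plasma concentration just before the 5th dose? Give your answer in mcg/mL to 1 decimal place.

0.7 mcg/mL

f = (1/2)^(τ/t½) = (1/2)^(17/22) ≈ 0.5853.
C₀ = D/Vd = 147/255 ≈ 0.576 mcg/mL.
Before the 5th dose, 4 doses have been given. Superposition: Cmin = C₀·(f + f² + … + f^4).
≈ 0.576 × (0.5853 + 0.3426 + 0.2005 + 0.1174) ≈ 0.576 × 1.2458 ≈ 0.718 mcg/mL.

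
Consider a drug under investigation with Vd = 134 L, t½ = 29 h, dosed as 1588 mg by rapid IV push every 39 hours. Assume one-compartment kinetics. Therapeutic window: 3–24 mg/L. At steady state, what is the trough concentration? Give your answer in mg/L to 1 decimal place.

τ/t½ = 39/29 ≈ 1.3448, so fraction remaining f = (1/2)^(39/29) ≈ 0.3937.
Accumulation ratio R = 1/(1 − f) ≈ 1/0.6063 ≈ 1.6493.
Each bolus raises the concentration by D/Vd = 1588/134 ≈ 11.851 mg/L.
Cmax,ss = C₀/(1 − f) ≈ 11.851/0.6063 ≈ 19.546 mg/L.
Steady-state trough Cmin,ss = Cmax,ss·f ≈ 19.546 × 0.3937 ≈ 7.695 mg/L.
Trough 7.7 mg/L vs MEC 3 mg/L: adequate.

7.7 mg/L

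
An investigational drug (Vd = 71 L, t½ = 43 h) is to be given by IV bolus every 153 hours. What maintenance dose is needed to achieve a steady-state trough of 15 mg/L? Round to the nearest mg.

τ/t½ = 153/43 ≈ 3.5581, so f = (1/2)^(153/43) ≈ 0.084897.
Cmin,ss = (D/Vd)·f/(1−f), so D = Cmin,ss·Vd·(1−f)/f.
D = 15 × 71 × (1−f)/f ≈ 15 × 71 × 10.77898 ≈ 11479.61 mg.

11480 mg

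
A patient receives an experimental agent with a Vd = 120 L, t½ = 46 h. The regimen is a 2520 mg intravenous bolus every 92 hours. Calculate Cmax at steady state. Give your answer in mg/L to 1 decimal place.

τ = 92 h = 2 half-lives, so f = (1/2)^2 = 0.25.
Accumulation ratio R = 1/(1 − f) = 1/0.75 = 4/3.
Single-dose peak C₀ = D/Vd = 2520/120 = 21 mg/L.
Steady-state peak Cmax,ss = C₀·R = 21 × 4/3 ≈ 28.000 mg/L.

28.0 mg/L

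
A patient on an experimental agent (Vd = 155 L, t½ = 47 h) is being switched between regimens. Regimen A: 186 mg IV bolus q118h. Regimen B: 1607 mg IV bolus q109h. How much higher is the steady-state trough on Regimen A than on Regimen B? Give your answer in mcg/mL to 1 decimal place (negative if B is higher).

Regimen A: f = (1/2)^(118/47) ≈ 0.1755; Cmin,ss = (186/155)·f/(1−f) ≈ 0.255 mcg/mL.
Regimen B: f = (1/2)^(109/47) ≈ 0.2004; Cmin,ss = (1607/155)·f/(1−f) ≈ 2.598 mcg/mL.
Difference ≈ 0.255 − 2.598 ≈ -2.343 mcg/mL.

-2.3 mcg/mL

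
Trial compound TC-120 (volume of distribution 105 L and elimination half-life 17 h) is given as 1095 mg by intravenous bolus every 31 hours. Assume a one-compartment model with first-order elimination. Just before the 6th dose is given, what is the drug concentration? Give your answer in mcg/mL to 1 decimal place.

4.1 mcg/mL

f = (1/2)^(τ/t½) = (1/2)^(31/17) ≈ 0.2825.
C₀ = D/Vd = 1095/105 ≈ 10.429 mcg/mL.
Before the 6th dose, 5 doses have been given. Superposition: Cmin = C₀·(f + f² + … + f^5).
≈ 10.429 × (0.2825 + 0.0798 + 0.0225 + 0.0064 + 0.0018) ≈ 10.429 × 0.3930 ≈ 4.099 mcg/mL.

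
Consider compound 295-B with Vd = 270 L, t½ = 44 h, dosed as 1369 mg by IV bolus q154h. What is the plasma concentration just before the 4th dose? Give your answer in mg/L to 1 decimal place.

f = (1/2)^(τ/t½) = (1/2)^(154/44) ≈ 0.0884.
C₀ = D/Vd = 1369/270 ≈ 5.070 mg/L.
Before the 4th dose, 3 doses have been given. Superposition: Cmin = C₀·(f + f² + … + f^3).
≈ 5.070 × (0.0884 + 0.0078 + 0.0007) ≈ 5.070 × 0.0969 ≈ 0.491 mg/L.

0.5 mg/L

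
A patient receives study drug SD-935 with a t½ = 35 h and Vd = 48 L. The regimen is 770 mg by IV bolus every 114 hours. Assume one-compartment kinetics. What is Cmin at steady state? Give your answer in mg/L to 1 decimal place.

k = ln2/t½ = ln2/35 ≈ 0.019804 h⁻¹; fraction remaining f = e^(−kτ) = e^(−0.019804×114) ≈ 0.1046.
Accumulation ratio R = 1/(1 − f) ≈ 1/0.8954 ≈ 1.1168.
Each bolus raises the concentration by D/Vd = 770/48 ≈ 16.042 mg/L.
Steady-state peak Cmax,ss = C₀·R ≈ 16.042 × 1.1168 ≈ 17.916 mg/L.
Steady-state trough Cmin,ss = Cmax,ss·f ≈ 17.916 × 0.1046 ≈ 1.874 mg/L.

1.9 mg/L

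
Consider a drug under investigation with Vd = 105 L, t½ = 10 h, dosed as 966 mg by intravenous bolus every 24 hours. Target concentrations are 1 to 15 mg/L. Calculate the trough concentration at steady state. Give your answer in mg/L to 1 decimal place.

Over one 24-h interval, 24/10 ≈ 2.4 half-lives elapse, leaving f ≈ 0.1895 of each dose.
At steady state, accumulation factor R = 1/(1 − e^(−kτ)) ≈ 1.2338.
Single-dose peak C₀ = D/Vd = 966/105 ≈ 9.200 mg/L.
Cmax,ss = C₀/(1 − f) ≈ 9.200/0.8105 ≈ 11.351 mg/L.
Steady-state trough Cmin,ss = Cmax,ss·f ≈ 11.351 × 0.1895 ≈ 2.151 mg/L.
Trough 2.2 mg/L vs MEC 1 mg/L: adequate.

2.2 mg/L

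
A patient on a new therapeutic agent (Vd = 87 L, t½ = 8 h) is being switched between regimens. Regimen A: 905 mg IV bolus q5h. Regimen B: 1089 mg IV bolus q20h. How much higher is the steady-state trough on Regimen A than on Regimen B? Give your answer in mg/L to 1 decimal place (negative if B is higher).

16.5 mg/L

Regimen A: f = (1/2)^(5/8) ≈ 0.6484; Cmin,ss = (905/87)·f/(1−f) ≈ 19.183 mg/L.
Regimen B: f = (1/2)^(20/8) ≈ 0.1768; Cmin,ss = (1089/87)·f/(1−f) ≈ 2.688 mg/L.
Difference ≈ 19.183 − 2.688 ≈ 16.495 mg/L.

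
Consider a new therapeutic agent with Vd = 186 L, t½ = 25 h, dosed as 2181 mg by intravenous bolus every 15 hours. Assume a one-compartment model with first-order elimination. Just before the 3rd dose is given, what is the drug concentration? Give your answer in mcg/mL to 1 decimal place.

f = (1/2)^(τ/t½) = (1/2)^(15/25) ≈ 0.6598.
C₀ = D/Vd = 2181/186 ≈ 11.726 mcg/mL.
Before the 3rd dose, 2 doses have been given. Superposition: Cmin = C₀·(f + f²).
≈ 11.726 × (0.6598 + 0.4353) ≈ 11.726 × 1.0951 ≈ 12.841 mcg/mL.

12.8 mcg/mL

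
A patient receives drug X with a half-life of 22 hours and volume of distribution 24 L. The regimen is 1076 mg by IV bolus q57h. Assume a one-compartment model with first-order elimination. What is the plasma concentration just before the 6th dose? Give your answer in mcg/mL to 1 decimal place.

f = (1/2)^(τ/t½) = (1/2)^(57/22) ≈ 0.1660.
C₀ = D/Vd = 1076/24 ≈ 44.833 mcg/mL.
Before the 6th dose, 5 doses have been given. Superposition: Cmin = C₀·(f + f² + … + f^5).
≈ 44.833 × (0.1660 + 0.0276 + 0.0046 + 0.0008 + 0.0001) ≈ 44.833 × 0.1991 ≈ 8.926 mcg/mL.

8.9 mcg/mL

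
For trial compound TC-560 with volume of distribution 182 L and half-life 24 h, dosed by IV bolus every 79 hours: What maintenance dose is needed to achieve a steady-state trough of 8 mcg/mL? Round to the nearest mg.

12802 mg

τ/t½ = 79/24 ≈ 3.2917, so f = (1/2)^(79/24) ≈ 0.102120.
Cmin,ss = (D/Vd)·f/(1−f), so D = Cmin,ss·Vd·(1−f)/f.
D = 8 × 182 × (1−f)/f ≈ 8 × 182 × 8.79240 ≈ 12801.73 mg.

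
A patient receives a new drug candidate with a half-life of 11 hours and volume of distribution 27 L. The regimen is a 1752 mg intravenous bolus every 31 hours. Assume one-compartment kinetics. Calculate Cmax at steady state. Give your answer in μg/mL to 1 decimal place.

τ/t½ = 31/11 ≈ 2.8182, so fraction remaining f = (1/2)^(31/11) ≈ 0.1418.
At steady state, accumulation factor R = 1/(1 − e^(−kτ)) ≈ 1.1652.
Single-dose peak C₀ = D/Vd = 1752/27 ≈ 64.889 μg/mL.
Steady-state peak Cmax,ss = C₀·R ≈ 64.889 × 1.1652 ≈ 75.609 μg/mL.

75.6 μg/mL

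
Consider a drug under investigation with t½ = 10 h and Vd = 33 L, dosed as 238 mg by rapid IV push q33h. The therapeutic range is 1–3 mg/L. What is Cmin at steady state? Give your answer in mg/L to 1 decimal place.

Over one 33-h interval, 33/10 ≈ 3.3 half-lives elapse, leaving f ≈ 0.1015 of each dose.
Single-dose peak C₀ = D/Vd = 238/33 ≈ 7.212 mg/L.
Steady-state trough Cmin,ss = C₀·f/(1−f) ≈ 7.212 × 0.1015/0.8985 ≈ 0.815 mg/L.
Trough 0.8 mg/L vs MEC 1 mg/L: subtherapeutic.

0.8 mg/L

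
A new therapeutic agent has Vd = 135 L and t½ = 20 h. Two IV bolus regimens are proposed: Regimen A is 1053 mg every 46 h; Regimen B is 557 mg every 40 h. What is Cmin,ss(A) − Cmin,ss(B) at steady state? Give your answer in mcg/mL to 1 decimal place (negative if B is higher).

Regimen A: f = (1/2)^(46/20) ≈ 0.2031; Cmin,ss = (1053/135)·f/(1−f) ≈ 1.988 mcg/mL.
Regimen B: f = (1/2)^(40/20) ≈ 0.2500; Cmin,ss = (557/135)·f/(1−f) ≈ 1.375 mcg/mL.
Difference ≈ 1.988 − 1.375 ≈ 0.613 mcg/mL.

0.6 mcg/mL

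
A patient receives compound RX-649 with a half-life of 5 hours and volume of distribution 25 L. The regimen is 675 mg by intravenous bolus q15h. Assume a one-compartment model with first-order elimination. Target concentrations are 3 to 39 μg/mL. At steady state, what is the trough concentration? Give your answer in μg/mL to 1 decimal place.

The dosing interval is 3 half-lives, so f = 2^(−3) = 0.125.
Accumulation ratio R = 1/(1 − f) = 1/0.875 = 8/7.
Single-dose peak C₀ = D/Vd = 675/25 = 27 μg/mL.
Steady-state peak Cmax,ss = C₀·R = 27 × 8/7 ≈ 30.857 μg/mL.
Steady-state trough Cmin,ss = Cmax,ss·f ≈ 30.857 × 0.125 ≈ 3.857 μg/mL.
Trough 3.9 μg/mL vs MEC 3 μg/mL: adequate.

3.9 μg/mL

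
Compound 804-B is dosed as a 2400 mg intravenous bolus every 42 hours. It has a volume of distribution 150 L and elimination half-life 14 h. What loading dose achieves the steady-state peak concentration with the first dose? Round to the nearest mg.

2743 mg

f = (1/2)^(42/14) ≈ 0.125000; accumulation ratio R = 1/(1−f) ≈ 1.14286.
Loading dose to hit Cmax,ss on first dose: D_load = D_maint·R ≈ 2400 × 1.14286 ≈ 2742.86 mg.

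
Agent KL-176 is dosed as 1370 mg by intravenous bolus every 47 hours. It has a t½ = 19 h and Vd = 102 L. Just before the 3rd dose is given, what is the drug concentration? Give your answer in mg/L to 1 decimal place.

f = (1/2)^(τ/t½) = (1/2)^(47/19) ≈ 0.1800.
C₀ = D/Vd = 1370/102 ≈ 13.431 mg/L.
Before the 3rd dose, 2 doses have been given. Superposition: Cmin = C₀·(f + f²).
≈ 13.431 × (0.1800 + 0.0324) ≈ 13.431 × 0.2124 ≈ 2.853 mg/L.

2.9 mg/L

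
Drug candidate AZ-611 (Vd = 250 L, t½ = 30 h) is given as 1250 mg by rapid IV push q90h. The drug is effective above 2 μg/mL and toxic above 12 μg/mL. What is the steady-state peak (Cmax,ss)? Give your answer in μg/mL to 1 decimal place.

5.7 μg/mL

The dosing interval is 3 half-lives, so f = 2^(−3) = 0.125.
Accumulation ratio R = 1/(1 − f) = 1/0.875 = 8/7.
Single-dose peak C₀ = D/Vd = 1250/250 = 5 μg/mL.
Steady-state peak Cmax,ss = C₀·R = 5 × 8/7 ≈ 5.714 μg/mL.
Peak 5.7 μg/mL vs MTC 12 μg/mL: below toxic threshold.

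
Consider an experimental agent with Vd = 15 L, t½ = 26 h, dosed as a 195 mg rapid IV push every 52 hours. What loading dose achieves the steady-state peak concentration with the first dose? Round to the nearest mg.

260 mg

f = (1/2)^(52/26) ≈ 0.250000; accumulation ratio R = 1/(1−f) ≈ 1.33333.
Loading dose to hit Cmax,ss on first dose: D_load = D_maint·R ≈ 195 × 1.33333 ≈ 260.00 mg.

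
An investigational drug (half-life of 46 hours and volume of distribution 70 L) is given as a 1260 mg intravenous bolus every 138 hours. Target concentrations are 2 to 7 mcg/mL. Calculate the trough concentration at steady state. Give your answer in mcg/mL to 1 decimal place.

2.6 mcg/mL

The dosing interval is 3 half-lives, so f = 2^(−3) = 0.125.
At steady state, R = 1/(1 − 0.125) = 8/7.
Single-dose peak C₀ = D/Vd = 1260/70 = 18 mcg/mL.
Steady-state peak Cmax,ss = C₀·R = 18 × 8/7 ≈ 20.571 mcg/mL.
Steady-state trough Cmin,ss = Cmax,ss·f ≈ 20.571 × 0.125 ≈ 2.571 mcg/mL.
Trough 2.6 mcg/mL vs MEC 2 mcg/mL: adequate.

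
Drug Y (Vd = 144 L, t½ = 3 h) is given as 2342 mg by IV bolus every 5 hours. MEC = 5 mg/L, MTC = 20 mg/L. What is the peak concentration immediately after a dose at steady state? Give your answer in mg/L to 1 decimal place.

k = ln2/t½ = ln2/3 ≈ 0.231049 h⁻¹; fraction remaining f = e^(−kτ) = e^(−0.231049×5) ≈ 0.3150.
At steady state, accumulation factor R = 1/(1 − e^(−kτ)) ≈ 1.4599.
Single-dose peak C₀ = D/Vd = 2342/144 ≈ 16.264 mg/L.
Steady-state peak Cmax,ss = C₀·R ≈ 16.264 × 1.4599 ≈ 23.744 mg/L.
Peak 23.7 mg/L vs MTC 20 mg/L: exceeds toxic threshold.

23.7 mg/L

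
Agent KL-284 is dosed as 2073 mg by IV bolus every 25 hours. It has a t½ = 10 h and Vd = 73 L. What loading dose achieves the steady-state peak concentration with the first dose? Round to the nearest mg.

2518 mg

f = (1/2)^(25/10) ≈ 0.176777; accumulation ratio R = 1/(1−f) ≈ 1.21474.
Loading dose to hit Cmax,ss on first dose: D_load = D_maint·R ≈ 2073 × 1.21474 ≈ 2518.16 mg.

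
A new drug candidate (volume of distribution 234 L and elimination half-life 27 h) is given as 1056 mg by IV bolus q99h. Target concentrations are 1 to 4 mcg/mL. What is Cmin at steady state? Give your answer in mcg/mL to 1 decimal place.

Over one 99-h interval, 99/27 ≈ 3.6667 half-lives elapse, leaving f ≈ 0.0787 of each dose.
Accumulation ratio R = 1/(1 − f) ≈ 1/0.9213 ≈ 1.0854.
Each bolus raises the concentration by D/Vd = 1056/234 ≈ 4.513 mcg/mL.
Cmax,ss = C₀/(1 − f) ≈ 4.513/0.9213 ≈ 4.899 mcg/mL.
Steady-state trough Cmin,ss = Cmax,ss·f ≈ 4.899 × 0.0787 ≈ 0.386 mcg/mL.
Trough 0.4 mcg/mL vs MEC 1 mcg/mL: subtherapeutic.

0.4 mcg/mL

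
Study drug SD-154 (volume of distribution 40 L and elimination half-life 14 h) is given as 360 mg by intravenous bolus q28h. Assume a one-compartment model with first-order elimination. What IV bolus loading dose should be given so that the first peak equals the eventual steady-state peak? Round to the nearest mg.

480 mg

f = (1/2)^(28/14) ≈ 0.250000; accumulation ratio R = 1/(1−f) ≈ 1.33333.
Loading dose to hit Cmax,ss on first dose: D_load = D_maint·R ≈ 360 × 1.33333 ≈ 480.00 mg.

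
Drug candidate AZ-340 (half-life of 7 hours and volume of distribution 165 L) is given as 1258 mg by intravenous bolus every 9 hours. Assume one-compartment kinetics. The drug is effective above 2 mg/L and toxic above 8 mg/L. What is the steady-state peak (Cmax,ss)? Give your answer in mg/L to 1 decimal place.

12.9 mg/L

Over one 9-h interval, 9/7 ≈ 1.2857 half-lives elapse, leaving f ≈ 0.4102 of each dose.
Accumulation ratio R = 1/(1 − f) ≈ 1/0.5898 ≈ 1.6955.
Single-dose peak C₀ = D/Vd = 1258/165 ≈ 7.624 mg/L.
Cmax,ss = C₀/(1 − f) ≈ 7.624/0.5898 ≈ 12.926 mg/L.
Peak 12.9 mg/L vs MTC 8 mg/L: exceeds toxic threshold.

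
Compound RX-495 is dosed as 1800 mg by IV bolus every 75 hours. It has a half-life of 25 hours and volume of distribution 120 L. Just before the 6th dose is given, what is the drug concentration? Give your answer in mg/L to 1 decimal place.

2.1 mg/L

f = (1/2)^(τ/t½) = (1/2)^(75/25) ≈ 0.1250.
C₀ = D/Vd = 1800/120 ≈ 15.000 mg/L.
Before the 6th dose, 5 doses have been given. Superposition: Cmin = C₀·(f + f² + … + f^5).
≈ 15.000 × (0.1250 + 0.0156 + 0.0020 + 0.0002 + 0.0000) ≈ 15.000 × 0.1428 ≈ 2.142 mg/L.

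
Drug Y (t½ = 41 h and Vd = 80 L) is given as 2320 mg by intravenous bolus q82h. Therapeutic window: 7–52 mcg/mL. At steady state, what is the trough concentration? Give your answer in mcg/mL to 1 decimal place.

τ = 82 h = 2 half-lives, so f = (1/2)^2 = 0.25.
At steady state, R = 1/(1 − 0.25) = 4/3.
Single-dose peak C₀ = D/Vd = 2320/80 = 29 mcg/mL.
Steady-state peak Cmax,ss = C₀·R = 29 × 4/3 ≈ 38.667 mcg/mL.
Steady-state trough Cmin,ss = Cmax,ss·f ≈ 38.667 × 0.25 ≈ 9.667 mcg/mL.
Trough 9.7 mcg/mL vs MEC 7 mcg/mL: adequate.

9.7 mcg/mL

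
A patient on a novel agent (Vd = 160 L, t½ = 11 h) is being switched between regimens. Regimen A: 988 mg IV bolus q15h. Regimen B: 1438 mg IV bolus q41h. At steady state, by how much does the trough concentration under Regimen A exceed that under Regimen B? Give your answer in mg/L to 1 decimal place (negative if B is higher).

Regimen A: f = (1/2)^(15/11) ≈ 0.3886; Cmin,ss = (988/160)·f/(1−f) ≈ 3.925 mg/L.
Regimen B: f = (1/2)^(41/11) ≈ 0.0755; Cmin,ss = (1438/160)·f/(1−f) ≈ 0.734 mg/L.
Difference ≈ 3.925 − 0.734 ≈ 3.191 mg/L.

3.2 mg/L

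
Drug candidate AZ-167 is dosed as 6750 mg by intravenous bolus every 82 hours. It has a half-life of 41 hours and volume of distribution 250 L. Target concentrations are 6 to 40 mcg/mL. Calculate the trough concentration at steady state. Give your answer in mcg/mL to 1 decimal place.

τ = 82 h = 2 half-lives, so f = (1/2)^2 = 0.25.
Accumulation ratio R = 1/(1 − f) = 1/0.75 = 4/3.
Single-dose peak C₀ = D/Vd = 6750/250 = 27 mcg/mL.
Steady-state peak Cmax,ss = C₀·R = 27 × 4/3 ≈ 36.000 mcg/mL.
Steady-state trough Cmin,ss = Cmax,ss·f ≈ 36.000 × 0.25 ≈ 9.000 mcg/mL.
Trough 9.0 mcg/mL vs MEC 6 mcg/mL: adequate.

9.0 mcg/mL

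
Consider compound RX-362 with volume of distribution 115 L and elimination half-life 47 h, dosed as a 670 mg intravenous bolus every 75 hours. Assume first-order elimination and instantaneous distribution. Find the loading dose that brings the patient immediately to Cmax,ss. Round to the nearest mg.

1001 mg

f = (1/2)^(75/47) ≈ 0.330851; accumulation ratio R = 1/(1−f) ≈ 1.49444.
Loading dose to hit Cmax,ss on first dose: D_load = D_maint·R ≈ 670 × 1.49444 ≈ 1001.27 mg.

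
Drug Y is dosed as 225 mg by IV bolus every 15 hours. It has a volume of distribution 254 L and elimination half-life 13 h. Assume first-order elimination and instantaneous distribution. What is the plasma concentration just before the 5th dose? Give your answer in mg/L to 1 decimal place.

0.7 mg/L

f = (1/2)^(τ/t½) = (1/2)^(15/13) ≈ 0.4494.
C₀ = D/Vd = 225/254 ≈ 0.886 mg/L.
Before the 5th dose, 4 doses have been given. Superposition: Cmin = C₀·(f + f² + … + f^4).
≈ 0.886 × (0.4494 + 0.2020 + 0.0908 + 0.0408) ≈ 0.886 × 0.7830 ≈ 0.694 mg/L.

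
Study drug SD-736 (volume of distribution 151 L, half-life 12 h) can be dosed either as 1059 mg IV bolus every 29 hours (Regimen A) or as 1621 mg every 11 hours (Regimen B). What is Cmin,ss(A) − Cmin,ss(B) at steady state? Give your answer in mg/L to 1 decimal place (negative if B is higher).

-10.5 mg/L

Regimen A: f = (1/2)^(29/12) ≈ 0.1873; Cmin,ss = (1059/151)·f/(1−f) ≈ 1.616 mg/L.
Regimen B: f = (1/2)^(11/12) ≈ 0.5297; Cmin,ss = (1621/151)·f/(1−f) ≈ 12.091 mg/L.
Difference ≈ 1.616 − 12.091 ≈ -10.475 mg/L.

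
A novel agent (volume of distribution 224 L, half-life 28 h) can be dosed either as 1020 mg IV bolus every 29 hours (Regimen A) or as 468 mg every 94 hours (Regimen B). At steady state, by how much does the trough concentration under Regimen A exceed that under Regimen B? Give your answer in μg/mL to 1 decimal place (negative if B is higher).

Regimen A: f = (1/2)^(29/28) ≈ 0.4878; Cmin,ss = (1020/224)·f/(1−f) ≈ 4.337 μg/mL.
Regimen B: f = (1/2)^(94/28) ≈ 0.0976; Cmin,ss = (468/224)·f/(1−f) ≈ 0.226 μg/mL.
Difference ≈ 4.337 − 0.226 ≈ 4.111 μg/mL.

4.1 μg/mL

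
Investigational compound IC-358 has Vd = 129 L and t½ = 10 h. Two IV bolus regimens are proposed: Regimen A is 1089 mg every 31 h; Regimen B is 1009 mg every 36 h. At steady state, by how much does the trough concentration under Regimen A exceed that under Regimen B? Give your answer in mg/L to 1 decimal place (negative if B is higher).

0.4 mg/L

Regimen A: f = (1/2)^(31/10) ≈ 0.1166; Cmin,ss = (1089/129)·f/(1−f) ≈ 1.114 mg/L.
Regimen B: f = (1/2)^(36/10) ≈ 0.0825; Cmin,ss = (1009/129)·f/(1−f) ≈ 0.703 mg/L.
Difference ≈ 1.114 − 0.703 ≈ 0.411 mg/L.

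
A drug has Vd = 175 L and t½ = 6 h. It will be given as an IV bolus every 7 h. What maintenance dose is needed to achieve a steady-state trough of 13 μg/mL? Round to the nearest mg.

τ/t½ = 7/6 ≈ 1.1667, so f = (1/2)^(7/6) ≈ 0.445449.
Cmin,ss = (D/Vd)·f/(1−f), so D = Cmin,ss·Vd·(1−f)/f.
D = 13 × 175 × (1−f)/f ≈ 13 × 175 × 1.24493 ≈ 2832.22 mg.

2832 mg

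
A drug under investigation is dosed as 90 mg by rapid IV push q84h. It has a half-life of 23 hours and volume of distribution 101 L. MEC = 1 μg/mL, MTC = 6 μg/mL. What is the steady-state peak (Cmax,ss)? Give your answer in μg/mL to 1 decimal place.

1.0 μg/mL

τ/t½ = 84/23 ≈ 3.6522, so fraction remaining f = (1/2)^(84/23) ≈ 0.0795.
Accumulation ratio R = 1/(1 − f) ≈ 1/0.9205 ≈ 1.0864.
Single-dose peak C₀ = D/Vd = 90/101 ≈ 0.891 μg/mL.
Steady-state peak Cmax,ss = C₀·R ≈ 0.891 × 1.0864 ≈ 0.968 μg/mL.
Peak 1.0 μg/mL vs MTC 6 μg/mL: below toxic threshold.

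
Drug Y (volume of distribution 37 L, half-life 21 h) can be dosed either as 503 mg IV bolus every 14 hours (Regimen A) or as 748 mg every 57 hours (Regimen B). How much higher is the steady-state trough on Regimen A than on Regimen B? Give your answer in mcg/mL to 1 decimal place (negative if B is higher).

19.5 mcg/mL

Regimen A: f = (1/2)^(14/21) ≈ 0.6300; Cmin,ss = (503/37)·f/(1−f) ≈ 23.148 mcg/mL.
Regimen B: f = (1/2)^(57/21) ≈ 0.1524; Cmin,ss = (748/37)·f/(1−f) ≈ 3.635 mcg/mL.
Difference ≈ 23.148 − 3.635 ≈ 19.513 mcg/mL.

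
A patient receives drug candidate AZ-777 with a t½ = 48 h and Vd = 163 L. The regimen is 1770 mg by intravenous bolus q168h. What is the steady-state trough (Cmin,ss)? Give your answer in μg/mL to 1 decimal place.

1.1 μg/mL

k = ln2/t½ = ln2/48 ≈ 0.014441 h⁻¹; fraction remaining f = e^(−kτ) = e^(−0.014441×168) ≈ 0.0884.
Single-dose peak C₀ = D/Vd = 1770/163 ≈ 10.859 μg/mL.
Steady-state trough Cmin,ss = C₀·f/(1−f) ≈ 10.859 × 0.0884/0.9116 ≈ 1.053 μg/mL.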